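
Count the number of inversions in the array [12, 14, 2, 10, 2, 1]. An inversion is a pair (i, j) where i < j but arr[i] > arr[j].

Finding inversions in [12, 14, 2, 10, 2, 1]:

(0, 2): arr[0]=12 > arr[2]=2
(0, 3): arr[0]=12 > arr[3]=10
(0, 4): arr[0]=12 > arr[4]=2
(0, 5): arr[0]=12 > arr[5]=1
(1, 2): arr[1]=14 > arr[2]=2
(1, 3): arr[1]=14 > arr[3]=10
(1, 4): arr[1]=14 > arr[4]=2
(1, 5): arr[1]=14 > arr[5]=1
(2, 5): arr[2]=2 > arr[5]=1
(3, 4): arr[3]=10 > arr[4]=2
(3, 5): arr[3]=10 > arr[5]=1
(4, 5): arr[4]=2 > arr[5]=1

Total inversions: 12

The array has 12 inversion(s): (0,2), (0,3), (0,4), (0,5), (1,2), (1,3), (1,4), (1,5), (2,5), (3,4), (3,5), (4,5). Each pair (i,j) satisfies i < j and arr[i] > arr[j].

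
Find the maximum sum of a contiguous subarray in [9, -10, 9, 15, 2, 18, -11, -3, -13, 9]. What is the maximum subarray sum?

Using Kadane's algorithm on [9, -10, 9, 15, 2, 18, -11, -3, -13, 9]:

Scanning through the array:
Position 1 (value -10): max_ending_here = -1, max_so_far = 9
Position 2 (value 9): max_ending_here = 9, max_so_far = 9
Position 3 (value 15): max_ending_here = 24, max_so_far = 24
Position 4 (value 2): max_ending_here = 26, max_so_far = 26
Position 5 (value 18): max_ending_here = 44, max_so_far = 44
Position 6 (value -11): max_ending_here = 33, max_so_far = 44
Position 7 (value -3): max_ending_here = 30, max_so_far = 44
Position 8 (value -13): max_ending_here = 17, max_so_far = 44
Position 9 (value 9): max_ending_here = 26, max_so_far = 44

Maximum subarray: [9, 15, 2, 18]
Maximum sum: 44

The maximum subarray is [9, 15, 2, 18] with sum 44. This subarray runs from index 2 to index 5.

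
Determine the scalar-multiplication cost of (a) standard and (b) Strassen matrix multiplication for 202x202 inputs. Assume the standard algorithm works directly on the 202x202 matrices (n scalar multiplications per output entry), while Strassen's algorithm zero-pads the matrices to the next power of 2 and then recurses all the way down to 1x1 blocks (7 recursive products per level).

Matrix multiplication for 202x202 matrices:

Strassen's algorithm requires power-of-2 dimensions. Pad 202x202 to 256x256 (next power of 2).

Standard algorithm: 202^3 = 8242408 multiplications
Strassen's algorithm: 7^(log2(256)) = 7^8 = 5764801 multiplications
Savings: 8242408 - 5764801 = 2477607 multiplications

Standard: 8242408 multiplications (202^3). Strassen: 5764801 multiplications (7^8, after padding to 256x256). Strassen reduces 8 recursive multiplications to 7 at each level.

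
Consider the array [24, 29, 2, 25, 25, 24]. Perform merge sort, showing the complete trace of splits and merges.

Merge sort trace:

Split: [24, 29, 2, 25, 25, 24] -> [24, 29, 2] and [25, 25, 24]
  Split: [24, 29, 2] -> [24] and [29, 2]
    Split: [29, 2] -> [29] and [2]
    Merge: [29] + [2] -> [2, 29]
  Merge: [24] + [2, 29] -> [2, 24, 29]
  Split: [25, 25, 24] -> [25] and [25, 24]
    Split: [25, 24] -> [25] and [24]
    Merge: [25] + [24] -> [24, 25]
  Merge: [25] + [24, 25] -> [24, 25, 25]
Merge: [2, 24, 29] + [24, 25, 25] -> [2, 24, 24, 25, 25, 29]

Final sorted array: [2, 24, 24, 25, 25, 29]

The merge sort proceeds by recursively splitting the array and merging sorted halves.
After all merges, the sorted array is [2, 24, 24, 25, 25, 29].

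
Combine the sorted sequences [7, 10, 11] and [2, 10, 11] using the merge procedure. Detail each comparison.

Merging process:

Compare 7 vs 2: take 2 from right. Merged: [2]
Compare 7 vs 10: take 7 from left. Merged: [2, 7]
Compare 10 vs 10: take 10 from left. Merged: [2, 7, 10]
Compare 11 vs 10: take 10 from right. Merged: [2, 7, 10, 10]
Compare 11 vs 11: take 11 from left. Merged: [2, 7, 10, 10, 11]
Append remaining from right: [11]. Merged: [2, 7, 10, 10, 11, 11]

Final merged array: [2, 7, 10, 10, 11, 11]
Total comparisons: 5

The merged array is [2, 7, 10, 10, 11, 11], requiring 5 comparisons. The merge step runs in O(n) time where n is the total number of elements.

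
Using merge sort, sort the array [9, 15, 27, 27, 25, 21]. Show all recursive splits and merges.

Merge sort trace:

Split: [9, 15, 27, 27, 25, 21] -> [9, 15, 27] and [27, 25, 21]
  Split: [9, 15, 27] -> [9] and [15, 27]
    Split: [15, 27] -> [15] and [27]
    Merge: [15] + [27] -> [15, 27]
  Merge: [9] + [15, 27] -> [9, 15, 27]
  Split: [27, 25, 21] -> [27] and [25, 21]
    Split: [25, 21] -> [25] and [21]
    Merge: [25] + [21] -> [21, 25]
  Merge: [27] + [21, 25] -> [21, 25, 27]
Merge: [9, 15, 27] + [21, 25, 27] -> [9, 15, 21, 25, 27, 27]

Final sorted array: [9, 15, 21, 25, 27, 27]

The merge sort proceeds by recursively splitting the array and merging sorted halves.
After all merges, the sorted array is [9, 15, 21, 25, 27, 27].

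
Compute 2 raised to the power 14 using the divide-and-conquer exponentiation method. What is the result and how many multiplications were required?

Computing 2^14 by squaring (build up from 2^1; each line after the first costs one multiplication):

2^1 = 2
2^2 = (2^1)^2 = 2^2 = 4
2^3 = 2 * 2^2 = 2 * 4 = 8
2^6 = (2^3)^2 = 8^2 = 64
2^7 = 2 * 2^6 = 2 * 64 = 128
2^14 = (2^7)^2 = 128^2 = 16384

Result: 16384
Multiplications needed: 5 (5 lines after 2^1)

2^14 = 16384. Using exponentiation by squaring, this requires 5 multiplications. The key idea: if the exponent is even, square the half-power; if odd, multiply by the base once.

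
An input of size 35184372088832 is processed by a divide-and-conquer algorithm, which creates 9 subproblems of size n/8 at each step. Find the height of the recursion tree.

For divide and conquer with division factor 8:

Problem sizes at each level:
Level 0: 35184372088832
Level 1: 4398046511104
Level 2: 549755813888
Level 3: 68719476736
Level 4: 8589934592
Level 5: 1073741824
Level 6: 134217728
Level 7: 16777216
Level 8: 2097152
Level 9: 262144
Level 10: 32768
Level 11: 4096
Level 12: 512
Level 13: 64
Level 14: 8
Level 15: 1

The root is level 0 and the size-1 base case is level 15 (the tree spans levels 0 through 15, i.e. 16 levels counting the root), so the depth is the number of divisions: log_8(35184372088832) = 15

The recursion tree depth is log_8(35184372088832) = 15. At each level, the problem size is divided by 8, so it takes 15 divisions to reduce to a base case of size 1. The algorithm makes 9 recursive calls at each level.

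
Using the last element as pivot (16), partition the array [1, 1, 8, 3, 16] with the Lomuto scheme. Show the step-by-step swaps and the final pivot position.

Lomuto partition with pivot = 16:

Initial array: [1, 1, 8, 3, 16]

arr[0]=1 <= 16: swap with position 0, array becomes [1, 1, 8, 3, 16]
arr[1]=1 <= 16: swap with position 1, array becomes [1, 1, 8, 3, 16]
arr[2]=8 <= 16: swap with position 2, array becomes [1, 1, 8, 3, 16]
arr[3]=3 <= 16: swap with position 3, array becomes [1, 1, 8, 3, 16]

Place pivot at position 4: [1, 1, 8, 3, 16]
Pivot position: 4

After partitioning with pivot 16, the array becomes [1, 1, 8, 3, 16]. The pivot is placed at index 4. All elements to the left of the pivot are <= 16, and all elements to the right are > 16.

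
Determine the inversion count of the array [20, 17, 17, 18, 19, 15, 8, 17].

Finding inversions in [20, 17, 17, 18, 19, 15, 8, 17]:

(0, 1): arr[0]=20 > arr[1]=17
(0, 2): arr[0]=20 > arr[2]=17
(0, 3): arr[0]=20 > arr[3]=18
(0, 4): arr[0]=20 > arr[4]=19
(0, 5): arr[0]=20 > arr[5]=15
(0, 6): arr[0]=20 > arr[6]=8
(0, 7): arr[0]=20 > arr[7]=17
(1, 5): arr[1]=17 > arr[5]=15
(1, 6): arr[1]=17 > arr[6]=8
(2, 5): arr[2]=17 > arr[5]=15
(2, 6): arr[2]=17 > arr[6]=8
(3, 5): arr[3]=18 > arr[5]=15
(3, 6): arr[3]=18 > arr[6]=8
(3, 7): arr[3]=18 > arr[7]=17
(4, 5): arr[4]=19 > arr[5]=15
(4, 6): arr[4]=19 > arr[6]=8
(4, 7): arr[4]=19 > arr[7]=17
(5, 6): arr[5]=15 > arr[6]=8

Total inversions: 18

The array has 18 inversion(s): (0,1), (0,2), (0,3), (0,4), (0,5), (0,6), (0,7), (1,5), (1,6), (2,5), (2,6), (3,5), (3,6), (3,7), (4,5), (4,6), (4,7), (5,6). Each pair (i,j) satisfies i < j and arr[i] > arr[j].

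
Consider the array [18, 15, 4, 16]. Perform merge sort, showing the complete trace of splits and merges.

Merge sort trace:

Split: [18, 15, 4, 16] -> [18, 15] and [4, 16]
  Split: [18, 15] -> [18] and [15]
  Merge: [18] + [15] -> [15, 18]
  Split: [4, 16] -> [4] and [16]
  Merge: [4] + [16] -> [4, 16]
Merge: [15, 18] + [4, 16] -> [4, 15, 16, 18]

Final sorted array: [4, 15, 16, 18]

The merge sort proceeds by recursively splitting the array and merging sorted halves.
After all merges, the sorted array is [4, 15, 16, 18].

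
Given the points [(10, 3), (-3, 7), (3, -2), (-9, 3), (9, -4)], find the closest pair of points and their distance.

Computing all pairwise distances among 5 points:

d((10, 3), (-3, 7)) = 13.6015
d((10, 3), (3, -2)) = 8.6023
d((10, 3), (-9, 3)) = 19.0
d((10, 3), (9, -4)) = 7.0711
d((-3, 7), (3, -2)) = 10.8167
d((-3, 7), (-9, 3)) = 7.2111
d((-3, 7), (9, -4)) = 16.2788
d((3, -2), (-9, 3)) = 13.0
d((3, -2), (9, -4)) = 6.3246 <-- minimum
d((-9, 3), (9, -4)) = 19.3132

Closest pair: (3, -2) and (9, -4) with distance 6.3246

The closest pair is (3, -2) and (9, -4) with Euclidean distance 6.3246. For 5 points, brute-force pairwise comparison is shown above. For large n, the divide-and-conquer algorithm (sort by x, recurse on halves, check the dividing strip) achieves O(n log n).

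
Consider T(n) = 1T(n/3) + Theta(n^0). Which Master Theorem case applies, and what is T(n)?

Master Theorem for T(n) = 1T(n/3) + O(n^0):

a = 1, b = 3, c = 0
log_b(a) = log_3(1) = 0.0000

Case 2: c = 0 = log_3(1) = 0.0000
T(n) = O(n^0 log n) = O(log n)

For T(n) = 1T(n/3) + O(n^0): log_3(1) = 0.0000. This is Case 2 of the Master Theorem (c = log_b(a), equal work at all levels), giving O(log n).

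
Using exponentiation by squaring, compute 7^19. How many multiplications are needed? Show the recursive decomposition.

Computing 7^19 by squaring (build up from 7^1; each line after the first costs one multiplication):

7^1 = 7
7^2 = (7^1)^2 = 7^2 = 49
7^4 = (7^2)^2 = 49^2 = 2401
7^8 = (7^4)^2 = 2401^2 = 5764801
7^9 = 7 * 7^8 = 7 * 5764801 = 40353607
7^18 = (7^9)^2 = 40353607^2 = 1628413597910449
7^19 = 7 * 7^18 = 7 * 1628413597910449 = 11398895185373143

Result: 11398895185373143
Multiplications needed: 6 (6 lines after 7^1)

7^19 = 11398895185373143. Using exponentiation by squaring, this requires 6 multiplications. The key idea: if the exponent is even, square the half-power; if odd, multiply by the base once.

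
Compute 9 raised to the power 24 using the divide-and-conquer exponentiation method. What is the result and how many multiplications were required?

Computing 9^24 by squaring (build up from 9^1; each line after the first costs one multiplication):

9^1 = 9
9^2 = (9^1)^2 = 9^2 = 81
9^3 = 9 * 9^2 = 9 * 81 = 729
9^6 = (9^3)^2 = 729^2 = 531441
9^12 = (9^6)^2 = 531441^2 = 282429536481
9^24 = (9^12)^2 = 282429536481^2 = 79766443076872509863361

Result: 79766443076872509863361
Multiplications needed: 5 (5 lines after 9^1)

9^24 = 79766443076872509863361. Using exponentiation by squaring, this requires 5 multiplications. The key idea: if the exponent is even, square the half-power; if odd, multiply by the base once.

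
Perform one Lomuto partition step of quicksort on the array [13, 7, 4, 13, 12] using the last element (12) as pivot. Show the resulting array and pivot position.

Lomuto partition with pivot = 12:

Initial array: [13, 7, 4, 13, 12]

arr[0]=13 > 12: no swap
arr[1]=7 <= 12: swap with position 0, array becomes [7, 13, 4, 13, 12]
arr[2]=4 <= 12: swap with position 1, array becomes [7, 4, 13, 13, 12]
arr[3]=13 > 12: no swap

Place pivot at position 2: [7, 4, 12, 13, 13]
Pivot position: 2

After partitioning with pivot 12, the array becomes [7, 4, 12, 13, 13]. The pivot is placed at index 2. All elements to the left of the pivot are <= 12, and all elements to the right are > 12.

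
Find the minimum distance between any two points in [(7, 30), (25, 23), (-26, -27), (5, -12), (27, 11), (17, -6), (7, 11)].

Computing all pairwise distances among 7 points:

d((7, 30), (25, 23)) = 19.3132
d((7, 30), (-26, -27)) = 65.8635
d((7, 30), (5, -12)) = 42.0476
d((7, 30), (27, 11)) = 27.5862
d((7, 30), (17, -6)) = 37.3631
d((7, 30), (7, 11)) = 19.0
d((25, 23), (-26, -27)) = 71.4213
d((25, 23), (5, -12)) = 40.3113
d((25, 23), (27, 11)) = 12.1655 <-- minimum
d((25, 23), (17, -6)) = 30.0832
d((25, 23), (7, 11)) = 21.6333
d((-26, -27), (5, -12)) = 34.4384
d((-26, -27), (27, 11)) = 65.215
d((-26, -27), (17, -6)) = 47.8539
d((-26, -27), (7, 11)) = 50.3289
d((5, -12), (27, 11)) = 31.8277
d((5, -12), (17, -6)) = 13.4164
d((5, -12), (7, 11)) = 23.0868
d((27, 11), (17, -6)) = 19.7231
d((27, 11), (7, 11)) = 20.0
d((17, -6), (7, 11)) = 19.7231

Closest pair: (25, 23) and (27, 11) with distance 12.1655

The closest pair is (25, 23) and (27, 11) with Euclidean distance 12.1655. For 7 points, brute-force pairwise comparison is shown above. For large n, the divide-and-conquer algorithm (sort by x, recurse on halves, check the dividing strip) achieves O(n log n).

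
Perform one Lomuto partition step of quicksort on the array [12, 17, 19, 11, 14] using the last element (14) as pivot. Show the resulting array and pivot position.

Lomuto partition with pivot = 14:

Initial array: [12, 17, 19, 11, 14]

arr[0]=12 <= 14: swap with position 0, array becomes [12, 17, 19, 11, 14]
arr[1]=17 > 14: no swap
arr[2]=19 > 14: no swap
arr[3]=11 <= 14: swap with position 1, array becomes [12, 11, 19, 17, 14]

Place pivot at position 2: [12, 11, 14, 17, 19]
Pivot position: 2

After partitioning with pivot 14, the array becomes [12, 11, 14, 17, 19]. The pivot is placed at index 2. All elements to the left of the pivot are <= 14, and all elements to the right are > 14.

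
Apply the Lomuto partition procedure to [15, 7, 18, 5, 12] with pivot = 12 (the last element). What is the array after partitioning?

Lomuto partition with pivot = 12:

Initial array: [15, 7, 18, 5, 12]

arr[0]=15 > 12: no swap
arr[1]=7 <= 12: swap with position 0, array becomes [7, 15, 18, 5, 12]
arr[2]=18 > 12: no swap
arr[3]=5 <= 12: swap with position 1, array becomes [7, 5, 18, 15, 12]

Place pivot at position 2: [7, 5, 12, 15, 18]
Pivot position: 2

After partitioning with pivot 12, the array becomes [7, 5, 12, 15, 18]. The pivot is placed at index 2. All elements to the left of the pivot are <= 12, and all elements to the right are > 12.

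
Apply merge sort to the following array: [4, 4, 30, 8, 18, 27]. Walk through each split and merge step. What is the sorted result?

Merge sort trace:

Split: [4, 4, 30, 8, 18, 27] -> [4, 4, 30] and [8, 18, 27]
  Split: [4, 4, 30] -> [4] and [4, 30]
    Split: [4, 30] -> [4] and [30]
    Merge: [4] + [30] -> [4, 30]
  Merge: [4] + [4, 30] -> [4, 4, 30]
  Split: [8, 18, 27] -> [8] and [18, 27]
    Split: [18, 27] -> [18] and [27]
    Merge: [18] + [27] -> [18, 27]
  Merge: [8] + [18, 27] -> [8, 18, 27]
Merge: [4, 4, 30] + [8, 18, 27] -> [4, 4, 8, 18, 27, 30]

Final sorted array: [4, 4, 8, 18, 27, 30]

The merge sort proceeds by recursively splitting the array and merging sorted halves.
After all merges, the sorted array is [4, 4, 8, 18, 27, 30].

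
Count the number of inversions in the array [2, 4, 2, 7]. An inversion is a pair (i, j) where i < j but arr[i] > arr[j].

Finding inversions in [2, 4, 2, 7]:

(1, 2): arr[1]=4 > arr[2]=2

Total inversions: 1

The array has 1 inversion(s): (1,2). Each pair (i,j) satisfies i < j and arr[i] > arr[j].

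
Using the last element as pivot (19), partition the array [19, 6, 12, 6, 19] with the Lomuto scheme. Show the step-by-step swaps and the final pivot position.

Lomuto partition with pivot = 19:

Initial array: [19, 6, 12, 6, 19]

arr[0]=19 <= 19: swap with position 0, array becomes [19, 6, 12, 6, 19]
arr[1]=6 <= 19: swap with position 1, array becomes [19, 6, 12, 6, 19]
arr[2]=12 <= 19: swap with position 2, array becomes [19, 6, 12, 6, 19]
arr[3]=6 <= 19: swap with position 3, array becomes [19, 6, 12, 6, 19]

Place pivot at position 4: [19, 6, 12, 6, 19]
Pivot position: 4

After partitioning with pivot 19, the array becomes [19, 6, 12, 6, 19]. The pivot is placed at index 4. All elements to the left of the pivot are <= 19, and all elements to the right are > 19.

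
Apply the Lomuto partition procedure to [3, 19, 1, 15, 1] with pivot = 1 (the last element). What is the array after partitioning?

Lomuto partition with pivot = 1:

Initial array: [3, 19, 1, 15, 1]

arr[0]=3 > 1: no swap
arr[1]=19 > 1: no swap
arr[2]=1 <= 1: swap with position 0, array becomes [1, 19, 3, 15, 1]
arr[3]=15 > 1: no swap

Place pivot at position 1: [1, 1, 3, 15, 19]
Pivot position: 1

After partitioning with pivot 1, the array becomes [1, 1, 3, 15, 19]. The pivot is placed at index 1. All elements to the left of the pivot are <= 1, and all elements to the right are > 1.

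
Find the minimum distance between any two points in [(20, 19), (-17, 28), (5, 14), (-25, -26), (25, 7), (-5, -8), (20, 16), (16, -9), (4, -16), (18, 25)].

Computing all pairwise distances among 10 points:

d((20, 19), (-17, 28)) = 38.0789
d((20, 19), (5, 14)) = 15.8114
d((20, 19), (-25, -26)) = 63.6396
d((20, 19), (25, 7)) = 13.0
d((20, 19), (-5, -8)) = 36.7967
d((20, 19), (20, 16)) = 3.0 <-- minimum
d((20, 19), (16, -9)) = 28.2843
d((20, 19), (4, -16)) = 38.4838
d((20, 19), (18, 25)) = 6.3246
d((-17, 28), (5, 14)) = 26.0768
d((-17, 28), (-25, -26)) = 54.5894
d((-17, 28), (25, 7)) = 46.9574
d((-17, 28), (-5, -8)) = 37.9473
d((-17, 28), (20, 16)) = 38.8973
d((-17, 28), (16, -9)) = 49.5782
d((-17, 28), (4, -16)) = 48.7545
d((-17, 28), (18, 25)) = 35.1283
d((5, 14), (-25, -26)) = 50.0
d((5, 14), (25, 7)) = 21.1896
d((5, 14), (-5, -8)) = 24.1661
d((5, 14), (20, 16)) = 15.1327
d((5, 14), (16, -9)) = 25.4951
d((5, 14), (4, -16)) = 30.0167
d((5, 14), (18, 25)) = 17.0294
d((-25, -26), (25, 7)) = 59.9083
d((-25, -26), (-5, -8)) = 26.9072
d((-25, -26), (20, 16)) = 61.5549
d((-25, -26), (16, -9)) = 44.3847
d((-25, -26), (4, -16)) = 30.6757
d((-25, -26), (18, 25)) = 66.7083
d((25, 7), (-5, -8)) = 33.541
d((25, 7), (20, 16)) = 10.2956
d((25, 7), (16, -9)) = 18.3576
d((25, 7), (4, -16)) = 31.1448
d((25, 7), (18, 25)) = 19.3132
d((-5, -8), (20, 16)) = 34.6554
d((-5, -8), (16, -9)) = 21.0238
d((-5, -8), (4, -16)) = 12.0416
d((-5, -8), (18, 25)) = 40.2244
d((20, 16), (16, -9)) = 25.318
d((20, 16), (4, -16)) = 35.7771
d((20, 16), (18, 25)) = 9.2195
d((16, -9), (4, -16)) = 13.8924
d((16, -9), (18, 25)) = 34.0588
d((4, -16), (18, 25)) = 43.3244

Closest pair: (20, 19) and (20, 16) with distance 3.0

The closest pair is (20, 19) and (20, 16) with Euclidean distance 3.0. For 10 points, brute-force pairwise comparison is shown above. For large n, the divide-and-conquer algorithm (sort by x, recurse on halves, check the dividing strip) achieves O(n log n).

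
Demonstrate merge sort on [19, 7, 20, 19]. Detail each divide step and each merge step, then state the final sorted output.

Merge sort trace:

Split: [19, 7, 20, 19] -> [19, 7] and [20, 19]
  Split: [19, 7] -> [19] and [7]
  Merge: [19] + [7] -> [7, 19]
  Split: [20, 19] -> [20] and [19]
  Merge: [20] + [19] -> [19, 20]
Merge: [7, 19] + [19, 20] -> [7, 19, 19, 20]

Final sorted array: [7, 19, 19, 20]

The merge sort proceeds by recursively splitting the array and merging sorted halves.
After all merges, the sorted array is [7, 19, 19, 20].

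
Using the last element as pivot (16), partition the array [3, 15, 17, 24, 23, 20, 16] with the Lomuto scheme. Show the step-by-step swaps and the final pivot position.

Lomuto partition with pivot = 16:

Initial array: [3, 15, 17, 24, 23, 20, 16]

arr[0]=3 <= 16: swap with position 0, array becomes [3, 15, 17, 24, 23, 20, 16]
arr[1]=15 <= 16: swap with position 1, array becomes [3, 15, 17, 24, 23, 20, 16]
arr[2]=17 > 16: no swap
arr[3]=24 > 16: no swap
arr[4]=23 > 16: no swap
arr[5]=20 > 16: no swap

Place pivot at position 2: [3, 15, 16, 24, 23, 20, 17]
Pivot position: 2

After partitioning with pivot 16, the array becomes [3, 15, 16, 24, 23, 20, 17]. The pivot is placed at index 2. All elements to the left of the pivot are <= 16, and all elements to the right are > 16.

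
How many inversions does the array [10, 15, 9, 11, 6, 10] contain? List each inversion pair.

Finding inversions in [10, 15, 9, 11, 6, 10]:

(0, 2): arr[0]=10 > arr[2]=9
(0, 4): arr[0]=10 > arr[4]=6
(1, 2): arr[1]=15 > arr[2]=9
(1, 3): arr[1]=15 > arr[3]=11
(1, 4): arr[1]=15 > arr[4]=6
(1, 5): arr[1]=15 > arr[5]=10
(2, 4): arr[2]=9 > arr[4]=6
(3, 4): arr[3]=11 > arr[4]=6
(3, 5): arr[3]=11 > arr[5]=10

Total inversions: 9

The array has 9 inversion(s): (0,2), (0,4), (1,2), (1,3), (1,4), (1,5), (2,4), (3,4), (3,5). Each pair (i,j) satisfies i < j and arr[i] > arr[j].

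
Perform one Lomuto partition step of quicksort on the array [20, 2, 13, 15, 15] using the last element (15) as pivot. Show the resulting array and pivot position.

Lomuto partition with pivot = 15:

Initial array: [20, 2, 13, 15, 15]

arr[0]=20 > 15: no swap
arr[1]=2 <= 15: swap with position 0, array becomes [2, 20, 13, 15, 15]
arr[2]=13 <= 15: swap with position 1, array becomes [2, 13, 20, 15, 15]
arr[3]=15 <= 15: swap with position 2, array becomes [2, 13, 15, 20, 15]

Place pivot at position 3: [2, 13, 15, 15, 20]
Pivot position: 3

After partitioning with pivot 15, the array becomes [2, 13, 15, 15, 20]. The pivot is placed at index 3. All elements to the left of the pivot are <= 15, and all elements to the right are > 15.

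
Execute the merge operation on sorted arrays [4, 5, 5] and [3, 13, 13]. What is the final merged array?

Merging process:

Compare 4 vs 3: take 3 from right. Merged: [3]
Compare 4 vs 13: take 4 from left. Merged: [3, 4]
Compare 5 vs 13: take 5 from left. Merged: [3, 4, 5]
Compare 5 vs 13: take 5 from left. Merged: [3, 4, 5, 5]
Append remaining from right: [13, 13]. Merged: [3, 4, 5, 5, 13, 13]

Final merged array: [3, 4, 5, 5, 13, 13]
Total comparisons: 4

The merged array is [3, 4, 5, 5, 13, 13], requiring 4 comparisons. The merge step runs in O(n) time where n is the total number of elements.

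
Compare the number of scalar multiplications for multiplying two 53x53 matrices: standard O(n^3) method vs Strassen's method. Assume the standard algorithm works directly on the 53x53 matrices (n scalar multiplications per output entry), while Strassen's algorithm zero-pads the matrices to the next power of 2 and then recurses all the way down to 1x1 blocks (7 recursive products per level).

Matrix multiplication for 53x53 matrices:

Strassen's algorithm requires power-of-2 dimensions. Pad 53x53 to 64x64 (next power of 2).

Standard algorithm: 53^3 = 148877 multiplications
Strassen's algorithm: 7^(log2(64)) = 7^6 = 117649 multiplications
Savings: 148877 - 117649 = 31228 multiplications

Standard: 148877 multiplications (53^3). Strassen: 117649 multiplications (7^6, after padding to 64x64). Strassen reduces 8 recursive multiplications to 7 at each level.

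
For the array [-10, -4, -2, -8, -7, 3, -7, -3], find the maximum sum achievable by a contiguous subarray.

Using Kadane's algorithm on [-10, -4, -2, -8, -7, 3, -7, -3]:

Scanning through the array:
Position 1 (value -4): max_ending_here = -4, max_so_far = -4
Position 2 (value -2): max_ending_here = -2, max_so_far = -2
Position 3 (value -8): max_ending_here = -8, max_so_far = -2
Position 4 (value -7): max_ending_here = -7, max_so_far = -2
Position 5 (value 3): max_ending_here = 3, max_so_far = 3
Position 6 (value -7): max_ending_here = -4, max_so_far = 3
Position 7 (value -3): max_ending_here = -3, max_so_far = 3

Maximum subarray: [3]
Maximum sum: 3

The maximum subarray is [3] with sum 3. This subarray runs from index 5 to index 5.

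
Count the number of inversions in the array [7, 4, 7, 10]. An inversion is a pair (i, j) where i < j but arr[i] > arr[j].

Finding inversions in [7, 4, 7, 10]:

(0, 1): arr[0]=7 > arr[1]=4

Total inversions: 1

The array has 1 inversion(s): (0,1). Each pair (i,j) satisfies i < j and arr[i] > arr[j].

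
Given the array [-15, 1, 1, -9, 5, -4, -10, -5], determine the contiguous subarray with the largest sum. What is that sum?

Using Kadane's algorithm on [-15, 1, 1, -9, 5, -4, -10, -5]:

Scanning through the array:
Position 1 (value 1): max_ending_here = 1, max_so_far = 1
Position 2 (value 1): max_ending_here = 2, max_so_far = 2
Position 3 (value -9): max_ending_here = -7, max_so_far = 2
Position 4 (value 5): max_ending_here = 5, max_so_far = 5
Position 5 (value -4): max_ending_here = 1, max_so_far = 5
Position 6 (value -10): max_ending_here = -9, max_so_far = 5
Position 7 (value -5): max_ending_here = -5, max_so_far = 5

Maximum subarray: [5]
Maximum sum: 5

The maximum subarray is [5] with sum 5. This subarray runs from index 4 to index 4.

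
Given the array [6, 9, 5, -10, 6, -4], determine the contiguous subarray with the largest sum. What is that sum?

Using Kadane's algorithm on [6, 9, 5, -10, 6, -4]:

Scanning through the array:
Position 1 (value 9): max_ending_here = 15, max_so_far = 15
Position 2 (value 5): max_ending_here = 20, max_so_far = 20
Position 3 (value -10): max_ending_here = 10, max_so_far = 20
Position 4 (value 6): max_ending_here = 16, max_so_far = 20
Position 5 (value -4): max_ending_here = 12, max_so_far = 20

Maximum subarray: [6, 9, 5]
Maximum sum: 20

The maximum subarray is [6, 9, 5] with sum 20. This subarray runs from index 0 to index 2.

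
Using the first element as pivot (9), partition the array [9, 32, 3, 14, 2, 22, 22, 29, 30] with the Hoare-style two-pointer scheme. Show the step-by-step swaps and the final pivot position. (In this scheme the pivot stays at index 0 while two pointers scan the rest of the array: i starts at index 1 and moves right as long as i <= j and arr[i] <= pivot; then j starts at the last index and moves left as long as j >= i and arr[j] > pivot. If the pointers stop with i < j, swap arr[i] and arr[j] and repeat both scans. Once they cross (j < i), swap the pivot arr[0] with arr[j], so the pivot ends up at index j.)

Hoare-style two-pointer partition with pivot = 9:

Initial array: [9, 32, 3, 14, 2, 22, 22, 29, 30]

Pointers start at i = 1, j = 8.
i stops at index 1 (arr[1]=32 > 9), j stops at index 4 (arr[4]=2 <= 9): swap arr[1] and arr[4], array becomes [9, 2, 3, 14, 32, 22, 22, 29, 30]
i ends at 3, j ends at 2: the pointers have crossed (j < i), so scanning stops.

Swap pivot arr[0] with arr[2] to place pivot at position 2: [3, 2, 9, 14, 32, 22, 22, 29, 30]
Pivot position: 2

After partitioning with pivot 9, the array becomes [3, 2, 9, 14, 32, 22, 22, 29, 30]. The pivot is placed at index 2. All elements to the left of the pivot are <= 9, and all elements to the right are > 9.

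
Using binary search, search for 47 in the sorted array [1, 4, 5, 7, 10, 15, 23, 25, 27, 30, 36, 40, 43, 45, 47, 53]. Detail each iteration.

Binary search for 47 in [1, 4, 5, 7, 10, 15, 23, 25, 27, 30, 36, 40, 43, 45, 47, 53]:

lo=0, hi=15, mid=7, arr[mid]=25 -> 25 < 47, search right half
lo=8, hi=15, mid=11, arr[mid]=40 -> 40 < 47, search right half
lo=12, hi=15, mid=13, arr[mid]=45 -> 45 < 47, search right half
lo=14, hi=15, mid=14, arr[mid]=47 -> Found target at index 14!

Binary search finds 47 at index 14 after 4 comparisons. The search repeatedly halves the search space by comparing with the middle element.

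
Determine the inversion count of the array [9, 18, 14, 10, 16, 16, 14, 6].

Finding inversions in [9, 18, 14, 10, 16, 16, 14, 6]:

(0, 7): arr[0]=9 > arr[7]=6
(1, 2): arr[1]=18 > arr[2]=14
(1, 3): arr[1]=18 > arr[3]=10
(1, 4): arr[1]=18 > arr[4]=16
(1, 5): arr[1]=18 > arr[5]=16
(1, 6): arr[1]=18 > arr[6]=14
(1, 7): arr[1]=18 > arr[7]=6
(2, 3): arr[2]=14 > arr[3]=10
(2, 7): arr[2]=14 > arr[7]=6
(3, 7): arr[3]=10 > arr[7]=6
(4, 6): arr[4]=16 > arr[6]=14
(4, 7): arr[4]=16 > arr[7]=6
(5, 6): arr[5]=16 > arr[6]=14
(5, 7): arr[5]=16 > arr[7]=6
(6, 7): arr[6]=14 > arr[7]=6

Total inversions: 15

The array has 15 inversion(s): (0,7), (1,2), (1,3), (1,4), (1,5), (1,6), (1,7), (2,3), (2,7), (3,7), (4,6), (4,7), (5,6), (5,7), (6,7). Each pair (i,j) satisfies i < j and arr[i] > arr[j].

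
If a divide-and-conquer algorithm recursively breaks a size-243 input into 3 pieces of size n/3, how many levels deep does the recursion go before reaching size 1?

For divide and conquer with division factor 3:

Problem sizes at each level:
Level 0: 243
Level 1: 81
Level 2: 27
Level 3: 9
Level 4: 3
Level 5: 1

The root is level 0 and the size-1 base case is level 5 (the tree spans levels 0 through 5, i.e. 6 levels counting the root), so the depth is the number of divisions: log_3(243) = 5

The recursion tree depth is log_3(243) = 5. At each level, the problem size is divided by 3, so it takes 5 divisions to reduce to a base case of size 1. The algorithm makes 3 recursive calls at each level.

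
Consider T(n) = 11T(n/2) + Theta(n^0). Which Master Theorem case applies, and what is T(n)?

Master Theorem for T(n) = 11T(n/2) + O(n^0):

a = 11, b = 2, c = 0
log_b(a) = log_2(11) = 3.4594

Case 1: c = 0 < log_2(11) = 3.4594
T(n) = O(n^(log_2 11))

For T(n) = 11T(n/2) + O(n^0): log_2(11) = 3.4594. This is Case 1 of the Master Theorem (c < log_b(a), work dominated by leaves), giving O(n^(log_2 11)).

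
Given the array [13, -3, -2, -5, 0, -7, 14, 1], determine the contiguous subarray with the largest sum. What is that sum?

Using Kadane's algorithm on [13, -3, -2, -5, 0, -7, 14, 1]:

Scanning through the array:
Position 1 (value -3): max_ending_here = 10, max_so_far = 13
Position 2 (value -2): max_ending_here = 8, max_so_far = 13
Position 3 (value -5): max_ending_here = 3, max_so_far = 13
Position 4 (value 0): max_ending_here = 3, max_so_far = 13
Position 5 (value -7): max_ending_here = -4, max_so_far = 13
Position 6 (value 14): max_ending_here = 14, max_so_far = 14
Position 7 (value 1): max_ending_here = 15, max_so_far = 15

Maximum subarray: [14, 1]
Maximum sum: 15

The maximum subarray is [14, 1] with sum 15. This subarray runs from index 6 to index 7.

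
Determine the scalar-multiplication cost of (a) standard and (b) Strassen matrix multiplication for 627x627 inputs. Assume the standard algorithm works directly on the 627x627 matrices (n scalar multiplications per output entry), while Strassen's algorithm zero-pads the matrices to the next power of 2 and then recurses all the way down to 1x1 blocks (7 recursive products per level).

Matrix multiplication for 627x627 matrices:

Strassen's algorithm requires power-of-2 dimensions. Pad 627x627 to 1024x1024 (next power of 2).

Standard algorithm: 627^3 = 246491883 multiplications
Strassen's algorithm: 7^(log2(1024)) = 7^10 = 282475249 multiplications
Difference: 246491883 - 282475249 = -35983366 (Strassen uses MORE here due to padding overhead — for small or just-over-power-of-2 n, padding can outweigh the per-level savings)

Standard: 246491883 multiplications (627^3). Strassen: 282475249 multiplications (7^10, after padding to 1024x1024). Strassen reduces 8 recursive multiplications to 7 at each level.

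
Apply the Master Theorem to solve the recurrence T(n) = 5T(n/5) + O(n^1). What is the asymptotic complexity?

Master Theorem for T(n) = 5T(n/5) + O(n^1):

a = 5, b = 5, c = 1
log_b(a) = log_5(5) = 1.0000

Case 2: c = 1 = log_5(5) = 1.0000
T(n) = O(n^1 log n) = O(n log n)

For T(n) = 5T(n/5) + O(n^1): log_5(5) = 1.0000. This is Case 2 of the Master Theorem (c = log_b(a), equal work at all levels), giving O(n log n).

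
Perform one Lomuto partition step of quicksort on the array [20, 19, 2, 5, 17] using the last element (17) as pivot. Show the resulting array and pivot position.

Lomuto partition with pivot = 17:

Initial array: [20, 19, 2, 5, 17]

arr[0]=20 > 17: no swap
arr[1]=19 > 17: no swap
arr[2]=2 <= 17: swap with position 0, array becomes [2, 19, 20, 5, 17]
arr[3]=5 <= 17: swap with position 1, array becomes [2, 5, 20, 19, 17]

Place pivot at position 2: [2, 5, 17, 19, 20]
Pivot position: 2

After partitioning with pivot 17, the array becomes [2, 5, 17, 19, 20]. The pivot is placed at index 2. All elements to the left of the pivot are <= 17, and all elements to the right are > 17.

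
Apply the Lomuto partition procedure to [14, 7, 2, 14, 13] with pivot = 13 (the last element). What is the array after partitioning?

Lomuto partition with pivot = 13:

Initial array: [14, 7, 2, 14, 13]

arr[0]=14 > 13: no swap
arr[1]=7 <= 13: swap with position 0, array becomes [7, 14, 2, 14, 13]
arr[2]=2 <= 13: swap with position 1, array becomes [7, 2, 14, 14, 13]
arr[3]=14 > 13: no swap

Place pivot at position 2: [7, 2, 13, 14, 14]
Pivot position: 2

After partitioning with pivot 13, the array becomes [7, 2, 13, 14, 14]. The pivot is placed at index 2. All elements to the left of the pivot are <= 13, and all elements to the right are > 13.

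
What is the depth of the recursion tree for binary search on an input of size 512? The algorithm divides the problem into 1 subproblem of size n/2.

For divide and conquer with division factor 2:

Problem sizes at each level:
Level 0: 512
Level 1: 256
Level 2: 128
Level 3: 64
Level 4: 32
Level 5: 16
Level 6: 8
Level 7: 4
Level 8: 2
Level 9: 1

The root is level 0 and the size-1 base case is level 9 (the tree spans levels 0 through 9, i.e. 10 levels counting the root), so the depth is the number of divisions: log_2(512) = 9

The recursion tree depth is log_2(512) = 9. At each level, the problem size is divided by 2, so it takes 9 divisions to reduce to a base case of size 1. The algorithm makes 1 recursive call at each level.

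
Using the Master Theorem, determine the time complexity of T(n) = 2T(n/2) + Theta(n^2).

Master Theorem for T(n) = 2T(n/2) + O(n^2):

a = 2, b = 2, c = 2
log_b(a) = log_2(2) = 1.0000

Case 3: c = 2 > log_2(2) = 1.0000
T(n) = O(n^2) = O(n^2)

For T(n) = 2T(n/2) + O(n^2): log_2(2) = 1.0000. This is Case 3 of the Master Theorem (c > log_b(a), work dominated by root), giving O(n^2).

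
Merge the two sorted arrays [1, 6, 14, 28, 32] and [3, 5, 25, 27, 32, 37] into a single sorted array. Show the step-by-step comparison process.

Merging process:

Compare 1 vs 3: take 1 from left. Merged: [1]
Compare 6 vs 3: take 3 from right. Merged: [1, 3]
Compare 6 vs 5: take 5 from right. Merged: [1, 3, 5]
Compare 6 vs 25: take 6 from left. Merged: [1, 3, 5, 6]
Compare 14 vs 25: take 14 from left. Merged: [1, 3, 5, 6, 14]
Compare 28 vs 25: take 25 from right. Merged: [1, 3, 5, 6, 14, 25]
Compare 28 vs 27: take 27 from right. Merged: [1, 3, 5, 6, 14, 25, 27]
Compare 28 vs 32: take 28 from left. Merged: [1, 3, 5, 6, 14, 25, 27, 28]
Compare 32 vs 32: take 32 from left. Merged: [1, 3, 5, 6, 14, 25, 27, 28, 32]
Append remaining from right: [32, 37]. Merged: [1, 3, 5, 6, 14, 25, 27, 28, 32, 32, 37]

Final merged array: [1, 3, 5, 6, 14, 25, 27, 28, 32, 32, 37]
Total comparisons: 9

The merged array is [1, 3, 5, 6, 14, 25, 27, 28, 32, 32, 37], requiring 9 comparisons. The merge step runs in O(n) time where n is the total number of elements.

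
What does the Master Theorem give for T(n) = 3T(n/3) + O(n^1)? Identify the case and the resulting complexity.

Master Theorem for T(n) = 3T(n/3) + O(n^1):

a = 3, b = 3, c = 1
log_b(a) = log_3(3) = 1.0000

Case 2: c = 1 = log_3(3) = 1.0000
T(n) = O(n^1 log n) = O(n log n)

For T(n) = 3T(n/3) + O(n^1): log_3(3) = 1.0000. This is Case 2 of the Master Theorem (c = log_b(a), equal work at all levels), giving O(n log n).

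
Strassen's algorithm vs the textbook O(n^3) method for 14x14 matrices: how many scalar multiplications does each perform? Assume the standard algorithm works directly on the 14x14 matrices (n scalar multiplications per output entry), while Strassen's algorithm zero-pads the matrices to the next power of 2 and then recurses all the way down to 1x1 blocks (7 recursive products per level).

Matrix multiplication for 14x14 matrices:

Strassen's algorithm requires power-of-2 dimensions. Pad 14x14 to 16x16 (next power of 2).

Standard algorithm: 14^3 = 2744 multiplications
Strassen's algorithm: 7^(log2(16)) = 7^4 = 2401 multiplications
Savings: 2744 - 2401 = 343 multiplications

Standard: 2744 multiplications (14^3). Strassen: 2401 multiplications (7^4, after padding to 16x16). Strassen reduces 8 recursive multiplications to 7 at each level.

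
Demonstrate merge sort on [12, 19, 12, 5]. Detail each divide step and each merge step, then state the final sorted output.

Merge sort trace:

Split: [12, 19, 12, 5] -> [12, 19] and [12, 5]
  Split: [12, 19] -> [12] and [19]
  Merge: [12] + [19] -> [12, 19]
  Split: [12, 5] -> [12] and [5]
  Merge: [12] + [5] -> [5, 12]
Merge: [12, 19] + [5, 12] -> [5, 12, 12, 19]

Final sorted array: [5, 12, 12, 19]

The merge sort proceeds by recursively splitting the array and merging sorted halves.
After all merges, the sorted array is [5, 12, 12, 19].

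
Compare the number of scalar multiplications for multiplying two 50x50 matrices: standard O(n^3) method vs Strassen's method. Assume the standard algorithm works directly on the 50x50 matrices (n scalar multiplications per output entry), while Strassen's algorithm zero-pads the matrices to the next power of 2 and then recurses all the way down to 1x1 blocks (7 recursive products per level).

Matrix multiplication for 50x50 matrices:

Strassen's algorithm requires power-of-2 dimensions. Pad 50x50 to 64x64 (next power of 2).

Standard algorithm: 50^3 = 125000 multiplications
Strassen's algorithm: 7^(log2(64)) = 7^6 = 117649 multiplications
Savings: 125000 - 117649 = 7351 multiplications

Standard: 125000 multiplications (50^3). Strassen: 117649 multiplications (7^6, after padding to 64x64). Strassen reduces 8 recursive multiplications to 7 at each level.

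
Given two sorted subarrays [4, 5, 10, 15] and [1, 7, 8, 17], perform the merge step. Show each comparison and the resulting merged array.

Merging process:

Compare 4 vs 1: take 1 from right. Merged: [1]
Compare 4 vs 7: take 4 from left. Merged: [1, 4]
Compare 5 vs 7: take 5 from left. Merged: [1, 4, 5]
Compare 10 vs 7: take 7 from right. Merged: [1, 4, 5, 7]
Compare 10 vs 8: take 8 from right. Merged: [1, 4, 5, 7, 8]
Compare 10 vs 17: take 10 from left. Merged: [1, 4, 5, 7, 8, 10]
Compare 15 vs 17: take 15 from left. Merged: [1, 4, 5, 7, 8, 10, 15]
Append remaining from right: [17]. Merged: [1, 4, 5, 7, 8, 10, 15, 17]

Final merged array: [1, 4, 5, 7, 8, 10, 15, 17]
Total comparisons: 7

The merged array is [1, 4, 5, 7, 8, 10, 15, 17], requiring 7 comparisons. The merge step runs in O(n) time where n is the total number of elements.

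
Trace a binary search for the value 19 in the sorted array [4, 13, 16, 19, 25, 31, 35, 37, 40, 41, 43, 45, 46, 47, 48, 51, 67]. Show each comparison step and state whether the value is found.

Binary search for 19 in [4, 13, 16, 19, 25, 31, 35, 37, 40, 41, 43, 45, 46, 47, 48, 51, 67]:

lo=0, hi=16, mid=8, arr[mid]=40 -> 40 > 19, search left half
lo=0, hi=7, mid=3, arr[mid]=19 -> Found target at index 3!

Binary search finds 19 at index 3 after 2 comparisons. The search repeatedly halves the search space by comparing with the middle element.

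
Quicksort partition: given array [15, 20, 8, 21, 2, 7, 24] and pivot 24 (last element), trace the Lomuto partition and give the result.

Lomuto partition with pivot = 24:

Initial array: [15, 20, 8, 21, 2, 7, 24]

arr[0]=15 <= 24: swap with position 0, array becomes [15, 20, 8, 21, 2, 7, 24]
arr[1]=20 <= 24: swap with position 1, array becomes [15, 20, 8, 21, 2, 7, 24]
arr[2]=8 <= 24: swap with position 2, array becomes [15, 20, 8, 21, 2, 7, 24]
arr[3]=21 <= 24: swap with position 3, array becomes [15, 20, 8, 21, 2, 7, 24]
arr[4]=2 <= 24: swap with position 4, array becomes [15, 20, 8, 21, 2, 7, 24]
arr[5]=7 <= 24: swap with position 5, array becomes [15, 20, 8, 21, 2, 7, 24]

Place pivot at position 6: [15, 20, 8, 21, 2, 7, 24]
Pivot position: 6

After partitioning with pivot 24, the array becomes [15, 20, 8, 21, 2, 7, 24]. The pivot is placed at index 6. All elements to the left of the pivot are <= 24, and all elements to the right are > 24.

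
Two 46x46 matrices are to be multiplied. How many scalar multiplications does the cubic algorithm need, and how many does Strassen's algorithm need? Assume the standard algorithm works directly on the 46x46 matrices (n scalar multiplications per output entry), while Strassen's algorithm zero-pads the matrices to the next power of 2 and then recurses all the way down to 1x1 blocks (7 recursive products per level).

Matrix multiplication for 46x46 matrices:

Strassen's algorithm requires power-of-2 dimensions. Pad 46x46 to 64x64 (next power of 2).

Standard algorithm: 46^3 = 97336 multiplications
Strassen's algorithm: 7^(log2(64)) = 7^6 = 117649 multiplications
Difference: 97336 - 117649 = -20313 (Strassen uses MORE here due to padding overhead — for small or just-over-power-of-2 n, padding can outweigh the per-level savings)

Standard: 97336 multiplications (46^3). Strassen: 117649 multiplications (7^6, after padding to 64x64). Strassen reduces 8 recursive multiplications to 7 at each level.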